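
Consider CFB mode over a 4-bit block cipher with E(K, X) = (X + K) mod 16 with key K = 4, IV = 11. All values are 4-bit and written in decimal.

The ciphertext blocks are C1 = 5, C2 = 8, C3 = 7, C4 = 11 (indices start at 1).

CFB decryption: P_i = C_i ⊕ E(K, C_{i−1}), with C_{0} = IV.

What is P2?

P2: E(K, 5) = 9; 8 ⊕ 9 = 1.

P2 = 1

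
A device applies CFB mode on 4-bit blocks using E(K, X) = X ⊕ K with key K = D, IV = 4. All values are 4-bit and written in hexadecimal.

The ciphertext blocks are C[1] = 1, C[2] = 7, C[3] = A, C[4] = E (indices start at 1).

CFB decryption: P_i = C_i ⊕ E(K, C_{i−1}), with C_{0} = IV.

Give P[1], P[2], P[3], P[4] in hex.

P[1] = 8, P[2] = B, P[3] = 0, P[4] = 9

P[1]: E(K, 4) = 9; 1 ⊕ 9 = 8.
P[2]: E(K, 1) = C; 7 ⊕ C = B.
P[3]: E(K, 7) = A; A ⊕ A = 0.
P[4]: E(K, A) = 7; E ⊕ 7 = 9.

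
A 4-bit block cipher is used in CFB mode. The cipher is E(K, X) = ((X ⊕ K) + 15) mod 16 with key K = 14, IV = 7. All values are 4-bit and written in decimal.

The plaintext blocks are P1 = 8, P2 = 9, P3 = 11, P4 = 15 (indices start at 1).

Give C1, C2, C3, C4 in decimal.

C1 = 0, C2 = 4, C3 = 2, C4 = 4

CFB encryption: C_i = P_i ⊕ E(K, C_{i−1}), with C_{0} = IV.
C1: E(K, 7) = 8; 8 ⊕ 8 = 0.
C2: E(K, 0) = 13; 9 ⊕ 13 = 4.
C3: E(K, 4) = 9; 11 ⊕ 9 = 2.
C4: E(K, 2) = 11; 15 ⊕ 11 = 4.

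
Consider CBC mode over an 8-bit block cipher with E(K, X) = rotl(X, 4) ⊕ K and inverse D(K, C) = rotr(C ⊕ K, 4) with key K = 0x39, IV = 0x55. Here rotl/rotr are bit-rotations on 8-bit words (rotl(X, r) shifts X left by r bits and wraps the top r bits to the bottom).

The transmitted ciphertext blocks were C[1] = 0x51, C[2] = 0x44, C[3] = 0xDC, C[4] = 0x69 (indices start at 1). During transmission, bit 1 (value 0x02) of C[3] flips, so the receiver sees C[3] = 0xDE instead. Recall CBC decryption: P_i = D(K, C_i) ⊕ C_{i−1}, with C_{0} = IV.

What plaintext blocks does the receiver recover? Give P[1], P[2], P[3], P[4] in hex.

Only C[3] changed, to 0xDE. In CBC, a change in C_i garbles P_i and flips the same bit in P_{i+1}. Decrypting the received ciphertext:
P[1]: D(K, 0x51) = 0x86; 0x86 ⊕ 0x55 = 0xD3.
P[2]: D(K, 0x44) = 0xD7; 0xD7 ⊕ 0x51 = 0x86.
P[3]: D(K, 0xDE) = 0x7E; 0x7E ⊕ 0x44 = 0x3A.
P[4]: D(K, 0x69) = 0x05; 0x05 ⊕ 0xDE = 0xDB.
Blocks that differ from the original plaintext: P[3], P[4].

P[1] = 0xD3, P[2] = 0x86, P[3] = 0x3A, P[4] = 0xDB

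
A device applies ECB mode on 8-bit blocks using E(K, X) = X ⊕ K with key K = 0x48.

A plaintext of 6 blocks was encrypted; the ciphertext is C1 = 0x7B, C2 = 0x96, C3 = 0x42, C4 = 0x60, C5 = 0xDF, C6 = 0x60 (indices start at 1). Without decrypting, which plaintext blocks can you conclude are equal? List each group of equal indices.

ECB encrypts each block independently with the same key, so equal ciphertext blocks imply equal plaintext blocks.
C4 = C6 = 0x60, so P4 = P6.

P4 = P6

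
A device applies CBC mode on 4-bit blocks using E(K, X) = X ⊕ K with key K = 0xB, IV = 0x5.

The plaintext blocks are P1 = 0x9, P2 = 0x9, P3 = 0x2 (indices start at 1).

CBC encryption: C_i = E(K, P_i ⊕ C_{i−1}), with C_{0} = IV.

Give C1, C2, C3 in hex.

C1: P1 ⊕ 0x5 = 0xC; E(K, 0xC) = 0x7.
C2: P2 ⊕ 0x7 = 0xE; E(K, 0xE) = 0x5.
C3: P3 ⊕ 0x5 = 0x7; E(K, 0x7) = 0xC.

C1 = 0x7, C2 = 0x5, C3 = 0xC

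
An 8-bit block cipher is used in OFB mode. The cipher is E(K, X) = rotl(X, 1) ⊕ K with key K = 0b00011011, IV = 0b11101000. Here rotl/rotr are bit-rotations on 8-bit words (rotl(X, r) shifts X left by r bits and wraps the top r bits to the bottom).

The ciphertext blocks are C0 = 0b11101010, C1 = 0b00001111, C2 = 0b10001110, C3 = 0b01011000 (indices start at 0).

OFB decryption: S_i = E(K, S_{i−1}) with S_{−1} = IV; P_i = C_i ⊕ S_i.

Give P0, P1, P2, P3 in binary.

P0 = 0b00100000, P1 = 0b10000001, P2 = 0b10001000, P3 = 0b01001111

P0: S = E(K, 0b11101000) = 0b11001010; 0b11101010 ⊕ 0b11001010 = 0b00100000.
P1: S = E(K, 0b11001010) = 0b10001110; 0b00001111 ⊕ 0b10001110 = 0b10000001.
P2: S = E(K, 0b10001110) = 0b00000110; 0b10001110 ⊕ 0b00000110 = 0b10001000.
P3: S = E(K, 0b00000110) = 0b00010111; 0b01011000 ⊕ 0b00010111 = 0b01001111.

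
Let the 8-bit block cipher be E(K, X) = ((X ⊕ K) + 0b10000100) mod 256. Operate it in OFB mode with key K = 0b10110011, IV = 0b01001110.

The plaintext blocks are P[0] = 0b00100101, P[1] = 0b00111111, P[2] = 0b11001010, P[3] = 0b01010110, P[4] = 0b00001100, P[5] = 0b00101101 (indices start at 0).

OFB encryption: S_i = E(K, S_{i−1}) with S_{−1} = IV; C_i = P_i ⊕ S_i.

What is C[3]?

C[3] = 0b11101000

C[0]: S = E(K, 0b01001110) = 0b10000001; 0b00100101 ⊕ 0b10000001 = 0b10100100.
C[1]: S = E(K, 0b10000001) = 0b10110110; 0b00111111 ⊕ 0b10110110 = 0b10001001.
C[2]: S = E(K, 0b10110110) = 0b10001001; 0b11001010 ⊕ 0b10001001 = 0b01000011.
C[3]: S = E(K, 0b10001001) = 0b10111110; 0b01010110 ⊕ 0b10111110 = 0b11101000.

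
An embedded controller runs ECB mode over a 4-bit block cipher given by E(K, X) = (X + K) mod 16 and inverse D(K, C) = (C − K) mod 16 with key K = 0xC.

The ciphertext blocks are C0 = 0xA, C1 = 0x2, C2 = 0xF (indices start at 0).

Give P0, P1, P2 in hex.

ECB decryption: P_i = D(K, C_i).
P0: D(K, 0xA) = 0xE.
P1: D(K, 0x2) = 0x6.
P2: D(K, 0xF) = 0x3.

P0 = 0xE, P1 = 0x6, P2 = 0x3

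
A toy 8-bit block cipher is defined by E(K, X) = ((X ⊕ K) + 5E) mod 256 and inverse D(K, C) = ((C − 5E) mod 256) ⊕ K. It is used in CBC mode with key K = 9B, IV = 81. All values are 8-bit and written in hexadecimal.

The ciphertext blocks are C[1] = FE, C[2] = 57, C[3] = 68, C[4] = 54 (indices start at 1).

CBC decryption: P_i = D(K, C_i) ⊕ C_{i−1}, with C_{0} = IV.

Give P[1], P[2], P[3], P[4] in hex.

P[1] = BA, P[2] = 9C, P[3] = C6, P[4] = 05

P[1]: D(K, FE) = 3B; 3B ⊕ 81 = BA.
P[2]: D(K, 57) = 62; 62 ⊕ FE = 9C.
P[3]: D(K, 68) = 91; 91 ⊕ 57 = C6.
P[4]: D(K, 54) = 6D; 6D ⊕ 68 = 05.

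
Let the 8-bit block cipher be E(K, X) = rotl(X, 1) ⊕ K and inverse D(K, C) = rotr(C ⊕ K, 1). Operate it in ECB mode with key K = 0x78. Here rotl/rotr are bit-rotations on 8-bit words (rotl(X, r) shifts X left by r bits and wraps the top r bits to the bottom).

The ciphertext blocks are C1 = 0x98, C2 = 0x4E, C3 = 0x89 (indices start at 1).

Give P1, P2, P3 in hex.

ECB decryption: P_i = D(K, C_i).
P1: D(K, 0x98) = 0x70.
P2: D(K, 0x4E) = 0x1B.
P3: D(K, 0x89) = 0xF8.

P1 = 0x70, P2 = 0x1B, P3 = 0xF8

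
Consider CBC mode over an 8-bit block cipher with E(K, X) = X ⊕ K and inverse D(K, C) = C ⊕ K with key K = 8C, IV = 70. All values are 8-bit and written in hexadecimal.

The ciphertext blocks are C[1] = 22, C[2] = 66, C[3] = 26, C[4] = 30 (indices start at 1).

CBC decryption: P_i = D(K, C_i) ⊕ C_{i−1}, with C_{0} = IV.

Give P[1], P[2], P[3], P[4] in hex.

P[1] = DE, P[2] = C8, P[3] = CC, P[4] = 9A

P[1]: D(K, 22) = AE; AE ⊕ 70 = DE.
P[2]: D(K, 66) = EA; EA ⊕ 22 = C8.
P[3]: D(K, 26) = AA; AA ⊕ 66 = CC.
P[4]: D(K, 30) = BC; BC ⊕ 26 = 9A.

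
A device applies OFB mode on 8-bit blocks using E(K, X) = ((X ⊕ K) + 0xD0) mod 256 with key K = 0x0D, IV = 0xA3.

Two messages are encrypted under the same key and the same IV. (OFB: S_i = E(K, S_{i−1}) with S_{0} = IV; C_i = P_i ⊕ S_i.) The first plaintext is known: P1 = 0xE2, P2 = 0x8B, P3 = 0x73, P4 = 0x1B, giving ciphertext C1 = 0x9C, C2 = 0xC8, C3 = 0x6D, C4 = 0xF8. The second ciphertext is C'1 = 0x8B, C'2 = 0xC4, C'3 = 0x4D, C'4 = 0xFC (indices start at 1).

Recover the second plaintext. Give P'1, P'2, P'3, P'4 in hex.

In OFB with a reused IV, both messages share the same keystream S_i, so C_i ⊕ C'_i = P_i ⊕ P'_i and thus P'_i = P_i ⊕ C_i ⊕ C'_i.
P'1: 0xE2 ⊕ 0x9C ⊕ 0x8B = 0xF5.
P'2: 0x8B ⊕ 0xC8 ⊕ 0xC4 = 0x87.
P'3: 0x73 ⊕ 0x6D ⊕ 0x4D = 0x53.
P'4: 0x1B ⊕ 0xF8 ⊕ 0xFC = 0x1F.

P'1 = 0xF5, P'2 = 0x87, P'3 = 0x53, P'4 = 0x1F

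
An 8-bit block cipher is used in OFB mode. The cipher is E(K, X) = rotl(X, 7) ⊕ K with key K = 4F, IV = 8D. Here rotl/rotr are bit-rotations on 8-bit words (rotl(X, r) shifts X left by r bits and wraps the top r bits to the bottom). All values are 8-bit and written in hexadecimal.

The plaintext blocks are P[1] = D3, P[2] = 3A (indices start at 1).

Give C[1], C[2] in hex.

OFB encryption: S_i = E(K, S_{i−1}) with S_{0} = IV; C_i = P_i ⊕ S_i.
C[1]: S = E(K, 8D) = 89; D3 ⊕ 89 = 5A.
C[2]: S = E(K, 89) = 8B; 3A ⊕ 8B = B1.

C[1] = 5A, C[2] = B1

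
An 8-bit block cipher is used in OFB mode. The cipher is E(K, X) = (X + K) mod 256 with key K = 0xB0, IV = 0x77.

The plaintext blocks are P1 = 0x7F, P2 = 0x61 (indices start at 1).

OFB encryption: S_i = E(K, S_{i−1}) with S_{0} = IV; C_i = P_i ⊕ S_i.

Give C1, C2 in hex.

C1 = 0x58, C2 = 0xB6

C1: S = E(K, 0x77) = 0x27; 0x7F ⊕ 0x27 = 0x58.
C2: S = E(K, 0x27) = 0xD7; 0x61 ⊕ 0xD7 = 0xB6.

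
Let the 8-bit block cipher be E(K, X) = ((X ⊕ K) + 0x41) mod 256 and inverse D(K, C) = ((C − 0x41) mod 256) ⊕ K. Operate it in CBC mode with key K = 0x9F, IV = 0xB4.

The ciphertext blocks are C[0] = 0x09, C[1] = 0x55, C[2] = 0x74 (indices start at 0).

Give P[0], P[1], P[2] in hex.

CBC decryption: P_i = D(K, C_i) ⊕ C_{i−1}, with C_{−1} = IV.
P[0]: D(K, 0x09) = 0x57; 0x57 ⊕ 0xB4 = 0xE3.
P[1]: D(K, 0x55) = 0x8B; 0x8B ⊕ 0x09 = 0x82.
P[2]: D(K, 0x74) = 0xAC; 0xAC ⊕ 0x55 = 0xF9.

P[0] = 0xE3, P[1] = 0x82, P[2] = 0xF9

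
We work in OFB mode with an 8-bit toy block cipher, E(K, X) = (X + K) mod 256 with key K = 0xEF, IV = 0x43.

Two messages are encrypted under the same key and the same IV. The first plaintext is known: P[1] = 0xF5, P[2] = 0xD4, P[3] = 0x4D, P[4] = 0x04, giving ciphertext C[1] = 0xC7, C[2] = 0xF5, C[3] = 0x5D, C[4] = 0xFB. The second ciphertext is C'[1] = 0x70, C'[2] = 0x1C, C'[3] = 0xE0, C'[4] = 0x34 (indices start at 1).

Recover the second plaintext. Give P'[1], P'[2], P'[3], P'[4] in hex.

In OFB with a reused IV, both messages share the same keystream S_i, so C_i ⊕ C'_i = P_i ⊕ P'_i and thus P'_i = P_i ⊕ C_i ⊕ C'_i.
P'[1]: 0xF5 ⊕ 0xC7 ⊕ 0x70 = 0x42.
P'[2]: 0xD4 ⊕ 0xF5 ⊕ 0x1C = 0x3D.
P'[3]: 0x4D ⊕ 0x5D ⊕ 0xE0 = 0xF0.
P'[4]: 0x04 ⊕ 0xFB ⊕ 0x34 = 0xCB.

P'[1] = 0x42, P'[2] = 0x3D, P'[3] = 0xF0, P'[4] = 0xCB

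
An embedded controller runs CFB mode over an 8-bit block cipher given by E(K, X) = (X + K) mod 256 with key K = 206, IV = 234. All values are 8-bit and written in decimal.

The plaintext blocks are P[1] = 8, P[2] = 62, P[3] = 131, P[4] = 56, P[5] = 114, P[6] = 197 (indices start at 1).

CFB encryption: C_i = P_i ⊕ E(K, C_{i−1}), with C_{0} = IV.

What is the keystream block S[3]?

14

C[1]: E(K, 234) = 184; 8 ⊕ 184 = 176.
C[2]: E(K, 176) = 126; 62 ⊕ 126 = 64.
C[3]: E(K, 64) = 14; 131 ⊕ 14 = 141.
So S[3] = 14.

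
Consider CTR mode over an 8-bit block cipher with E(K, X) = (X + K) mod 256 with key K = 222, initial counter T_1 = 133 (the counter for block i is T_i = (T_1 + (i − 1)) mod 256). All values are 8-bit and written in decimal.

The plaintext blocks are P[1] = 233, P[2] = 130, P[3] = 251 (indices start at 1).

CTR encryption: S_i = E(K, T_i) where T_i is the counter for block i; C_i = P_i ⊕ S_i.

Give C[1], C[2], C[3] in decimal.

C[1]: T = 133, S = E(K, T) = 99; 233 ⊕ 99 = 138.
C[2]: T = 134, S = E(K, T) = 100; 130 ⊕ 100 = 230.
C[3]: T = 135, S = E(K, T) = 101; 251 ⊕ 101 = 158.

C[1] = 138, C[2] = 230, C[3] = 158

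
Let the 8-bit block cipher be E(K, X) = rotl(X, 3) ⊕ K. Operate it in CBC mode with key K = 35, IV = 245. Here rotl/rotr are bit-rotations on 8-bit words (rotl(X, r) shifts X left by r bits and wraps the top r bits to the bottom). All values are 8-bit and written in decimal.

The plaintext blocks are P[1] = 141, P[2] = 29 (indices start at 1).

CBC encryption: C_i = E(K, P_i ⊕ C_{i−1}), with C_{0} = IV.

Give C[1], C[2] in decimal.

C[1] = 224, C[2] = 204

C[1]: P[1] ⊕ 245 = 120; E(K, 120) = 224.
C[2]: P[2] ⊕ 224 = 253; E(K, 253) = 204.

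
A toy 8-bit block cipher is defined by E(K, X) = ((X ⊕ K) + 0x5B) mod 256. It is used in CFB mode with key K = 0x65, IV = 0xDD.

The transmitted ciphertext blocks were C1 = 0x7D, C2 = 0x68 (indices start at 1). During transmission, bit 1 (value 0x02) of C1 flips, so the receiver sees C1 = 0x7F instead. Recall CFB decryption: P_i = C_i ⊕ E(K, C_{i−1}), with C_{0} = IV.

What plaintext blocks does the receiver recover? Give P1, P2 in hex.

Only C1 changed, to 0x7F. In CFB, a change in C_i flips the same bit in P_i and garbles P_{i+1}. Decrypting the received ciphertext:
P1: E(K, 0xDD) = 0x13; 0x7F ⊕ 0x13 = 0x6C.
P2: E(K, 0x7F) = 0x75; 0x68 ⊕ 0x75 = 0x1D.
Blocks that differ from the original plaintext: P1, P2.

P1 = 0x6C, P2 = 0x1D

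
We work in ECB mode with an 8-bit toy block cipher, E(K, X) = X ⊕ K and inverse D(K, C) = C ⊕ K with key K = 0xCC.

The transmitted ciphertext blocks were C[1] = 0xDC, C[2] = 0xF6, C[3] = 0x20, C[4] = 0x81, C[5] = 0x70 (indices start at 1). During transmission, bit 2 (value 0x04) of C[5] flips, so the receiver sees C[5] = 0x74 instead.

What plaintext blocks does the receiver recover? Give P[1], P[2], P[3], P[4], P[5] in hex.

ECB decryption: P_i = D(K, C_i).
Only C[5] changed, to 0x74. In ECB, a change in C_i affects only P_i. Decrypting the received ciphertext:
P[1]: D(K, 0xDC) = 0x10.
P[2]: D(K, 0xF6) = 0x3A.
P[3]: D(K, 0x20) = 0xEC.
P[4]: D(K, 0x81) = 0x4D.
P[5]: D(K, 0x74) = 0xB8.
Blocks that differ from the original plaintext: P[5].

P[1] = 0x10, P[2] = 0x3A, P[3] = 0xEC, P[4] = 0x4D, P[5] = 0xB8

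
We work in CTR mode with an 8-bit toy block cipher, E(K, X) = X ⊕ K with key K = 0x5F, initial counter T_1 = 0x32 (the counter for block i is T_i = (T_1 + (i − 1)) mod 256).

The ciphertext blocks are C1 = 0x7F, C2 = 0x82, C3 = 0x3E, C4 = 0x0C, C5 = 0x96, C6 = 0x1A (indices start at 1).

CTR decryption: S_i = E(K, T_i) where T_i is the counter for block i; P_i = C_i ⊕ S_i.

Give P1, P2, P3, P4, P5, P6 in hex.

P1: T = 0x32, S = E(K, T) = 0x6D; 0x7F ⊕ 0x6D = 0x12.
P2: T = 0x33, S = E(K, T) = 0x6C; 0x82 ⊕ 0x6C = 0xEE.
P3: T = 0x34, S = E(K, T) = 0x6B; 0x3E ⊕ 0x6B = 0x55.
P4: T = 0x35, S = E(K, T) = 0x6A; 0x0C ⊕ 0x6A = 0x66.
P5: T = 0x36, S = E(K, T) = 0x69; 0x96 ⊕ 0x69 = 0xFF.
P6: T = 0x37, S = E(K, T) = 0x68; 0x1A ⊕ 0x68 = 0x72.

P1 = 0x12, P2 = 0xEE, P3 = 0x55, P4 = 0x66, P5 = 0xFF, P6 = 0x72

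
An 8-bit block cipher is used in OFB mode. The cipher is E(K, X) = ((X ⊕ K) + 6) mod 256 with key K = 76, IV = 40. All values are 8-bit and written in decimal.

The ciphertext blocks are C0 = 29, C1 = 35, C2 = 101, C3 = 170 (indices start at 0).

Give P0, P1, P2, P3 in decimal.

OFB decryption: S_i = E(K, S_{i−1}) with S_{−1} = IV; P_i = C_i ⊕ S_i.
P0: S = E(K, 40) = 106; 29 ⊕ 106 = 119.
P1: S = E(K, 106) = 44; 35 ⊕ 44 = 15.
P2: S = E(K, 44) = 102; 101 ⊕ 102 = 3.
P3: S = E(K, 102) = 48; 170 ⊕ 48 = 154.

P0 = 119, P1 = 15, P2 = 3, P3 = 154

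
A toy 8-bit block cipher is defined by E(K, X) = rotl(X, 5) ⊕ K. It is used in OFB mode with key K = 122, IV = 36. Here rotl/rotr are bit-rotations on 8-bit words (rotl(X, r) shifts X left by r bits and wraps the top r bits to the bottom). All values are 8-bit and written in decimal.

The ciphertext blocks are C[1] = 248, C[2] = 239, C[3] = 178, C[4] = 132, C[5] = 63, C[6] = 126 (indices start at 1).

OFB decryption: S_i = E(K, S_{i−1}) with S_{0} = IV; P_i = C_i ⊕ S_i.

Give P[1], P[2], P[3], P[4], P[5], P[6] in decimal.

P[1] = 6, P[2] = 74, P[3] = 124, P[4] = 39, P[5] = 49, P[6] = 197

P[1]: S = E(K, 36) = 254; 248 ⊕ 254 = 6.
P[2]: S = E(K, 254) = 165; 239 ⊕ 165 = 74.
P[3]: S = E(K, 165) = 206; 178 ⊕ 206 = 124.
P[4]: S = E(K, 206) = 163; 132 ⊕ 163 = 39.
P[5]: S = E(K, 163) = 14; 63 ⊕ 14 = 49.
P[6]: S = E(K, 14) = 187; 126 ⊕ 187 = 197.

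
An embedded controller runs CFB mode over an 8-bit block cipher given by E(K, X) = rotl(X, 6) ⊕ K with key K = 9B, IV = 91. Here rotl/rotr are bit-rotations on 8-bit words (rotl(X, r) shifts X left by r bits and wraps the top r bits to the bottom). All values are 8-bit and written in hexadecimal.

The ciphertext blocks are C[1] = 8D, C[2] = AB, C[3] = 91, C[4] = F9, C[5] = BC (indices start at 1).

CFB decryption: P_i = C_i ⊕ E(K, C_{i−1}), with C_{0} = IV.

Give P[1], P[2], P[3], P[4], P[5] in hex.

P[1] = 72, P[2] = 53, P[3] = E0, P[4] = 06, P[5] = 59

P[1]: E(K, 91) = FF; 8D ⊕ FF = 72.
P[2]: E(K, 8D) = F8; AB ⊕ F8 = 53.
P[3]: E(K, AB) = 71; 91 ⊕ 71 = E0.
P[4]: E(K, 91) = FF; F9 ⊕ FF = 06.
P[5]: E(K, F9) = E5; BC ⊕ E5 = 59.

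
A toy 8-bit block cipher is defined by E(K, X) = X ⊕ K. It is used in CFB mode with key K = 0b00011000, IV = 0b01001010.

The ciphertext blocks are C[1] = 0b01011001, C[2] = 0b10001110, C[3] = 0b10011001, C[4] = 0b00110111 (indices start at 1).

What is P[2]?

CFB decryption: P_i = C_i ⊕ E(K, C_{i−1}), with C_{0} = IV.
P[2]: E(K, 0b01011001) = 0b01000001; 0b10001110 ⊕ 0b01000001 = 0b11001111.

P[2] = 0b11001111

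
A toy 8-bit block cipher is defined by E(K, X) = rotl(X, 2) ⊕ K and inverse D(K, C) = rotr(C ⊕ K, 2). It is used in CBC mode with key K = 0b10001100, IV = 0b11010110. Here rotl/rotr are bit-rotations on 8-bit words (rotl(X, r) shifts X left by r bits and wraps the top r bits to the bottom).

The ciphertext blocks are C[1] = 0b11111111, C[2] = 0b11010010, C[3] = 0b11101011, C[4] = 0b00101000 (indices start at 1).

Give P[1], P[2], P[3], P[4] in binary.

P[1] = 0b00001010, P[2] = 0b01101000, P[3] = 0b00001011, P[4] = 0b11000010

CBC decryption: P_i = D(K, C_i) ⊕ C_{i−1}, with C_{0} = IV.
P[1]: D(K, 0b11111111) = 0b11011100; 0b11011100 ⊕ 0b11010110 = 0b00001010.
P[2]: D(K, 0b11010010) = 0b10010111; 0b10010111 ⊕ 0b11111111 = 0b01101000.
P[3]: D(K, 0b11101011) = 0b11011001; 0b11011001 ⊕ 0b11010010 = 0b00001011.
P[4]: D(K, 0b00101000) = 0b00101001; 0b00101001 ⊕ 0b11101011 = 0b11000010.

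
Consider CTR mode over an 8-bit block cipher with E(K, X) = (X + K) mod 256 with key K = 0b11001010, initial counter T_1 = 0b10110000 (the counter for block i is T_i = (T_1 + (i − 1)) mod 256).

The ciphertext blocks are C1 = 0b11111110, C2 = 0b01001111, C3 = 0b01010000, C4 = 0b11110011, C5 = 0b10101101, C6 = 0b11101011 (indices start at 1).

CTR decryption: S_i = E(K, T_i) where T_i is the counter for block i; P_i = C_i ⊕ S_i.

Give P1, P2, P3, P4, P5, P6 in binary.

P1: T = 0b10110000, S = E(K, T) = 0b01111010; 0b11111110 ⊕ 0b01111010 = 0b10000100.
P2: T = 0b10110001, S = E(K, T) = 0b01111011; 0b01001111 ⊕ 0b01111011 = 0b00110100.
P3: T = 0b10110010, S = E(K, T) = 0b01111100; 0b01010000 ⊕ 0b01111100 = 0b00101100.
P4: T = 0b10110011, S = E(K, T) = 0b01111101; 0b11110011 ⊕ 0b01111101 = 0b10001110.
P5: T = 0b10110100, S = E(K, T) = 0b01111110; 0b10101101 ⊕ 0b01111110 = 0b11010011.
P6: T = 0b10110101, S = E(K, T) = 0b01111111; 0b11101011 ⊕ 0b01111111 = 0b10010100.

P1 = 0b10000100, P2 = 0b00110100, P3 = 0b00101100, P4 = 0b10001110, P5 = 0b11010011, P6 = 0b10010100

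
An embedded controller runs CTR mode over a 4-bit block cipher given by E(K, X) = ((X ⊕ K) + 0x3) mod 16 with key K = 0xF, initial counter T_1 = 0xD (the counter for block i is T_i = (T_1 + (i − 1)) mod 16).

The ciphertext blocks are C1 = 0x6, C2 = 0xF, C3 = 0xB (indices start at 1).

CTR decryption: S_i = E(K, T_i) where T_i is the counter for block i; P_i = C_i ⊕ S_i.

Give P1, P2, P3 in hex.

P1 = 0x3, P2 = 0xB, P3 = 0x8

P1: T = 0xD, S = E(K, T) = 0x5; 0x6 ⊕ 0x5 = 0x3.
P2: T = 0xE, S = E(K, T) = 0x4; 0xF ⊕ 0x4 = 0xB.
P3: T = 0xF, S = E(K, T) = 0x3; 0xB ⊕ 0x3 = 0x8.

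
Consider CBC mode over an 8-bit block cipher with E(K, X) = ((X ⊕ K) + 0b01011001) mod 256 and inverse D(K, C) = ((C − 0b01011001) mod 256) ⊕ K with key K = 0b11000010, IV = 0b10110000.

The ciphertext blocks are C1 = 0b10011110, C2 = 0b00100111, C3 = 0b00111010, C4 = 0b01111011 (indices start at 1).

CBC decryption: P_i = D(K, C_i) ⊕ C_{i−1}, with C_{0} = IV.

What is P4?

P4: D(K, 0b01111011) = 0b11100000; 0b11100000 ⊕ 0b00111010 = 0b11011010.

P4 = 0b11011010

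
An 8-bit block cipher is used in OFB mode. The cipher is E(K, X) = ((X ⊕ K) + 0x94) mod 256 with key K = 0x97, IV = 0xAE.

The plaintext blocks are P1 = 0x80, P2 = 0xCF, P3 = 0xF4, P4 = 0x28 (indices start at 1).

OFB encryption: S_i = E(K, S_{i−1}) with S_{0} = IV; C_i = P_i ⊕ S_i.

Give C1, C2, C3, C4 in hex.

C1 = 0x4D, C2 = 0x21, C3 = 0xF9, C4 = 0x06

C1: S = E(K, 0xAE) = 0xCD; 0x80 ⊕ 0xCD = 0x4D.
C2: S = E(K, 0xCD) = 0xEE; 0xCF ⊕ 0xEE = 0x21.
C3: S = E(K, 0xEE) = 0x0D; 0xF4 ⊕ 0x0D = 0xF9.
C4: S = E(K, 0x0D) = 0x2E; 0x28 ⊕ 0x2E = 0x06.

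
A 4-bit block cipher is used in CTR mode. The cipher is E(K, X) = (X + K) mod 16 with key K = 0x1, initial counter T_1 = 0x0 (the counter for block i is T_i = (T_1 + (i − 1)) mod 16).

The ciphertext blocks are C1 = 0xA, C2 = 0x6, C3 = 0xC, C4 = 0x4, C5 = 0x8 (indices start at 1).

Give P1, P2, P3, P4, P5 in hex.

CTR decryption: S_i = E(K, T_i) where T_i is the counter for block i; P_i = C_i ⊕ S_i.
P1: T = 0x0, S = E(K, T) = 0x1; 0xA ⊕ 0x1 = 0xB.
P2: T = 0x1, S = E(K, T) = 0x2; 0x6 ⊕ 0x2 = 0x4.
P3: T = 0x2, S = E(K, T) = 0x3; 0xC ⊕ 0x3 = 0xF.
P4: T = 0x3, S = E(K, T) = 0x4; 0x4 ⊕ 0x4 = 0x0.
P5: T = 0x4, S = E(K, T) = 0x5; 0x8 ⊕ 0x5 = 0xD.

P1 = 0xB, P2 = 0x4, P3 = 0xF, P4 = 0x0, P5 = 0xD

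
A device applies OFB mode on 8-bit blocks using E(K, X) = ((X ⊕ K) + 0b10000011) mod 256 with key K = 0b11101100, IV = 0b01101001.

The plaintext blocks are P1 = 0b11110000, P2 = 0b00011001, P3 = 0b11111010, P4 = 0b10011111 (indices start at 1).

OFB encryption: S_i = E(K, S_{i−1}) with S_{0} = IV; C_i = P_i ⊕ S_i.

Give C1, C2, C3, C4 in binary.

C1 = 0b11111000, C2 = 0b01111110, C3 = 0b11110100, C4 = 0b11111010

C1: S = E(K, 0b01101001) = 0b00001000; 0b11110000 ⊕ 0b00001000 = 0b11111000.
C2: S = E(K, 0b00001000) = 0b01100111; 0b00011001 ⊕ 0b01100111 = 0b01111110.
C3: S = E(K, 0b01100111) = 0b00001110; 0b11111010 ⊕ 0b00001110 = 0b11110100.
C4: S = E(K, 0b00001110) = 0b01100101; 0b10011111 ⊕ 0b01100101 = 0b11111010.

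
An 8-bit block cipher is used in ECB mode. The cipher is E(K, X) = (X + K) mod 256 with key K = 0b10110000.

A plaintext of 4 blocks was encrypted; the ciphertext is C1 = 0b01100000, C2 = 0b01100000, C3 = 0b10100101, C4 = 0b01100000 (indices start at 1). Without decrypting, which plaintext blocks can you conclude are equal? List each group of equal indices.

ECB encrypts each block independently with the same key, so equal ciphertext blocks imply equal plaintext blocks.
C1 = C2 = C4 = 0b01100000, so P1 = P2 = P4.

P1 = P2 = P4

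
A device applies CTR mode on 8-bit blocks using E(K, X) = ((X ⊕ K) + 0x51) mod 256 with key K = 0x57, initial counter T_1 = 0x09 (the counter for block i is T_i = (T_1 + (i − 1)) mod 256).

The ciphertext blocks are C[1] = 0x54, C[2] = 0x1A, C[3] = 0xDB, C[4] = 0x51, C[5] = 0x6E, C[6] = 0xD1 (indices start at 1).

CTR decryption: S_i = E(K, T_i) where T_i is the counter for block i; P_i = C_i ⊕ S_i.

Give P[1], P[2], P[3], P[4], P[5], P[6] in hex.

P[1]: T = 0x09, S = E(K, T) = 0xAF; 0x54 ⊕ 0xAF = 0xFB.
P[2]: T = 0x0A, S = E(K, T) = 0xAE; 0x1A ⊕ 0xAE = 0xB4.
P[3]: T = 0x0B, S = E(K, T) = 0xAD; 0xDB ⊕ 0xAD = 0x76.
P[4]: T = 0x0C, S = E(K, T) = 0xAC; 0x51 ⊕ 0xAC = 0xFD.
P[5]: T = 0x0D, S = E(K, T) = 0xAB; 0x6E ⊕ 0xAB = 0xC5.
P[6]: T = 0x0E, S = E(K, T) = 0xAA; 0xD1 ⊕ 0xAA = 0x7B.

P[1] = 0xFB, P[2] = 0xB4, P[3] = 0x76, P[4] = 0xFD, P[5] = 0xC5, P[6] = 0x7B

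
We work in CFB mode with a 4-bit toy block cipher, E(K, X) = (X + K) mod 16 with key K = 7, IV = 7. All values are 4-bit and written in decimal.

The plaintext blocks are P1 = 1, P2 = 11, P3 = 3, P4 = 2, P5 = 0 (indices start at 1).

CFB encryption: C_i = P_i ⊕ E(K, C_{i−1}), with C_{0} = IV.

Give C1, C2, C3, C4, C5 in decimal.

C1: E(K, 7) = 14; 1 ⊕ 14 = 15.
C2: E(K, 15) = 6; 11 ⊕ 6 = 13.
C3: E(K, 13) = 4; 3 ⊕ 4 = 7.
C4: E(K, 7) = 14; 2 ⊕ 14 = 12.
C5: E(K, 12) = 3; 0 ⊕ 3 = 3.

C1 = 15, C2 = 13, C3 = 7, C4 = 12, C5 = 3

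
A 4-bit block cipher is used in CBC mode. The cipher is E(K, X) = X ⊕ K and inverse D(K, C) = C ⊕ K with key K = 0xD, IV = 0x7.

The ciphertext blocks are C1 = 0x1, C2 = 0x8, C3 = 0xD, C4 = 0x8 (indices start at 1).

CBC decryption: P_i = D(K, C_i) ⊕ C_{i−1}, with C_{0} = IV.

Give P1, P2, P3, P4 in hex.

P1 = 0xB, P2 = 0x4, P3 = 0x8, P4 = 0x8

P1: D(K, 0x1) = 0xC; 0xC ⊕ 0x7 = 0xB.
P2: D(K, 0x8) = 0x5; 0x5 ⊕ 0x1 = 0x4.
P3: D(K, 0xD) = 0x0; 0x0 ⊕ 0x8 = 0x8.
P4: D(K, 0x8) = 0x5; 0x5 ⊕ 0xD = 0x8.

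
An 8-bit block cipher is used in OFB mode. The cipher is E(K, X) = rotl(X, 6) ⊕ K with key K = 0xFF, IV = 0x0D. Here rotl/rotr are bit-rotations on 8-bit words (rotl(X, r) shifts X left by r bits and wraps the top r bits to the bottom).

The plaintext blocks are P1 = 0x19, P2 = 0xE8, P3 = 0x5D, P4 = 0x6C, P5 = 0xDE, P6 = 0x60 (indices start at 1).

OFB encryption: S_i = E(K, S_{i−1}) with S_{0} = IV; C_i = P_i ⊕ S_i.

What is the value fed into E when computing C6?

0xBC

C1: S = E(K, 0x0D) = 0xBC; 0x19 ⊕ 0xBC = 0xA5.
C2: S = E(K, 0xBC) = 0xD0; 0xE8 ⊕ 0xD0 = 0x38.
C3: S = E(K, 0xD0) = 0xCB; 0x5D ⊕ 0xCB = 0x96.
C4: S = E(K, 0xCB) = 0x0D; 0x6C ⊕ 0x0D = 0x61.
C5: S = E(K, 0x0D) = 0xBC; 0xDE ⊕ 0xBC = 0x62.
C6: S = E(K, 0xBC) = 0xD0; 0x60 ⊕ 0xD0 = 0xB0.
So the input to E for block 6 is 0xBC.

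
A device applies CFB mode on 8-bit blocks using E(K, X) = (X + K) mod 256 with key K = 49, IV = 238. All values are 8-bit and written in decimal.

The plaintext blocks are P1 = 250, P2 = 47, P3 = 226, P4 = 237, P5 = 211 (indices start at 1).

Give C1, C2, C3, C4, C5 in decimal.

CFB encryption: C_i = P_i ⊕ E(K, C_{i−1}), with C_{0} = IV.
C1: E(K, 238) = 31; 250 ⊕ 31 = 229.
C2: E(K, 229) = 22; 47 ⊕ 22 = 57.
C3: E(K, 57) = 106; 226 ⊕ 106 = 136.
C4: E(K, 136) = 185; 237 ⊕ 185 = 84.
C5: E(K, 84) = 133; 211 ⊕ 133 = 86.

C1 = 229, C2 = 57, C3 = 136, C4 = 84, C5 = 86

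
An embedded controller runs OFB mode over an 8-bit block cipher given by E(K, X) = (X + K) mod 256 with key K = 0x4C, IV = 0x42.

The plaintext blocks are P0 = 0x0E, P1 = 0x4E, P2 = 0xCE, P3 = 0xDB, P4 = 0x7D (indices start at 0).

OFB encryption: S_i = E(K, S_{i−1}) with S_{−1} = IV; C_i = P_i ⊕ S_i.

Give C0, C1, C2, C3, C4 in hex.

C0 = 0x80, C1 = 0x94, C2 = 0xE8, C3 = 0xA9, C4 = 0xC3

C0: S = E(K, 0x42) = 0x8E; 0x0E ⊕ 0x8E = 0x80.
C1: S = E(K, 0x8E) = 0xDA; 0x4E ⊕ 0xDA = 0x94.
C2: S = E(K, 0xDA) = 0x26; 0xCE ⊕ 0x26 = 0xE8.
C3: S = E(K, 0x26) = 0x72; 0xDB ⊕ 0x72 = 0xA9.
C4: S = E(K, 0x72) = 0xBE; 0x7D ⊕ 0xBE = 0xC3.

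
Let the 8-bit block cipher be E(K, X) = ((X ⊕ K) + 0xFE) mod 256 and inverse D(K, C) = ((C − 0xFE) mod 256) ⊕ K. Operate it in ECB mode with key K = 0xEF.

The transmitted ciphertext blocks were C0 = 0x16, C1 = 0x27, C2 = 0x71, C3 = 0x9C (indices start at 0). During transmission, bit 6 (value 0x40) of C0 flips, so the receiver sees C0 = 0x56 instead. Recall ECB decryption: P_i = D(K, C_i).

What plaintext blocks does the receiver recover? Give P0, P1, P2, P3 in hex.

Only C0 changed, to 0x56. In ECB, a change in C_i affects only P_i. Decrypting the received ciphertext:
P0: D(K, 0x56) = 0xB7.
P1: D(K, 0x27) = 0xC6.
P2: D(K, 0x71) = 0x9C.
P3: D(K, 0x9C) = 0x71.
Blocks that differ from the original plaintext: P0.

P0 = 0xB7, P1 = 0xC6, P2 = 0x9C, P3 = 0x71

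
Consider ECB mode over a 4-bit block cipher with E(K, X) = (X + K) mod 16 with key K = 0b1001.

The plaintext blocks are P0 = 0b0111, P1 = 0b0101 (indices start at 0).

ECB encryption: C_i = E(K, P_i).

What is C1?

C1 = 0b1110

C1: E(K, 0b0101) = 0b1110.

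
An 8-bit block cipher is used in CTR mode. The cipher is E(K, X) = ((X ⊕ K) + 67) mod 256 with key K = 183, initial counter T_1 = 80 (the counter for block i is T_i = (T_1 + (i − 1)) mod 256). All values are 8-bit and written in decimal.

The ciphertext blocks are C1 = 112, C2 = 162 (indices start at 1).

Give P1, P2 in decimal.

P1 = 90, P2 = 139

CTR decryption: S_i = E(K, T_i) where T_i is the counter for block i; P_i = C_i ⊕ S_i.
P1: T = 80, S = E(K, T) = 42; 112 ⊕ 42 = 90.
P2: T = 81, S = E(K, T) = 41; 162 ⊕ 41 = 139.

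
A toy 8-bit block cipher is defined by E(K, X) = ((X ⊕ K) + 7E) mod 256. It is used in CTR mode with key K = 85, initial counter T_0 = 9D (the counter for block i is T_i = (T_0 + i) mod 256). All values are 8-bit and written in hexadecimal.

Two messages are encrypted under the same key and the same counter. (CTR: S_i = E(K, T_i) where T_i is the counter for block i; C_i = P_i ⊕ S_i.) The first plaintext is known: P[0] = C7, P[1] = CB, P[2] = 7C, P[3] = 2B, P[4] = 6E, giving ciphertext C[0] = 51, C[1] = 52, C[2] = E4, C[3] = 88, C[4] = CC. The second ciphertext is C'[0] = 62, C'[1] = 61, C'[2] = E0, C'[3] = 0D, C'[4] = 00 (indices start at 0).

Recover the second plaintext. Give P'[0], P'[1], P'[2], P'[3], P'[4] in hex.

In CTR with a reused counter, both messages share the same keystream S_i, so C_i ⊕ C'_i = P_i ⊕ P'_i and thus P'_i = P_i ⊕ C_i ⊕ C'_i.
P'[0]: C7 ⊕ 51 ⊕ 62 = F4.
P'[1]: CB ⊕ 52 ⊕ 61 = F8.
P'[2]: 7C ⊕ E4 ⊕ E0 = 78.
P'[3]: 2B ⊕ 88 ⊕ 0D = AE.
P'[4]: 6E ⊕ CC ⊕ 00 = A2.

P'[0] = F4, P'[1] = F8, P'[2] = 78, P'[3] = AE, P'[4] = A2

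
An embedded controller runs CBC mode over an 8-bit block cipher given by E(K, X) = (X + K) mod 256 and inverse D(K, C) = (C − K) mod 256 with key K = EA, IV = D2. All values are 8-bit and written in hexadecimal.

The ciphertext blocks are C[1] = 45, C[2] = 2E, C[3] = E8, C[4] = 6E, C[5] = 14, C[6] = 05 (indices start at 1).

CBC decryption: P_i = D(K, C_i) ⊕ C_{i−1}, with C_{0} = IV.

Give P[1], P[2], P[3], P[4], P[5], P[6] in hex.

P[1]: D(K, 45) = 5B; 5B ⊕ D2 = 89.
P[2]: D(K, 2E) = 44; 44 ⊕ 45 = 01.
P[3]: D(K, E8) = FE; FE ⊕ 2E = D0.
P[4]: D(K, 6E) = 84; 84 ⊕ E8 = 6C.
P[5]: D(K, 14) = 2A; 2A ⊕ 6E = 44.
P[6]: D(K, 05) = 1B; 1B ⊕ 14 = 0F.

P[1] = 89, P[2] = 01, P[3] = D0, P[4] = 6C, P[5] = 44, P[6] = 0F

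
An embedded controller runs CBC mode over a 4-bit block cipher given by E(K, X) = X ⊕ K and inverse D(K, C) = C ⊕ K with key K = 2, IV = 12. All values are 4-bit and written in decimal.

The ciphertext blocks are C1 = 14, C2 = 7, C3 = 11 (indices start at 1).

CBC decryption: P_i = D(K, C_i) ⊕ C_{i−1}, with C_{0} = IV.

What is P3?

P3 = 14

P3: D(K, 11) = 9; 9 ⊕ 7 = 14.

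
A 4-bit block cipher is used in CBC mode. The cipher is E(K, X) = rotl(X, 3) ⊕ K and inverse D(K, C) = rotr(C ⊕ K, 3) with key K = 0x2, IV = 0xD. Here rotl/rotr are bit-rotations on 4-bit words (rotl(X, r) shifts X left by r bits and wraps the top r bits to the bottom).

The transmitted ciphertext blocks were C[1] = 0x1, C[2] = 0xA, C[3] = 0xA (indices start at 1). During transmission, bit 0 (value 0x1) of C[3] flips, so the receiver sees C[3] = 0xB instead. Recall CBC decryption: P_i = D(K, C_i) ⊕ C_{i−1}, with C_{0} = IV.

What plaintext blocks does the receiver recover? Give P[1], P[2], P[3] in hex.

Only C[3] changed, to 0xB. In CBC, a change in C_i garbles P_i and flips the same bit in P_{i+1}. Decrypting the received ciphertext:
P[1]: D(K, 0x1) = 0x6; 0x6 ⊕ 0xD = 0xB.
P[2]: D(K, 0xA) = 0x1; 0x1 ⊕ 0x1 = 0x0.
P[3]: D(K, 0xB) = 0x3; 0x3 ⊕ 0xA = 0x9.
Blocks that differ from the original plaintext: P[3].

P[1] = 0xB, P[2] = 0x0, P[3] = 0x9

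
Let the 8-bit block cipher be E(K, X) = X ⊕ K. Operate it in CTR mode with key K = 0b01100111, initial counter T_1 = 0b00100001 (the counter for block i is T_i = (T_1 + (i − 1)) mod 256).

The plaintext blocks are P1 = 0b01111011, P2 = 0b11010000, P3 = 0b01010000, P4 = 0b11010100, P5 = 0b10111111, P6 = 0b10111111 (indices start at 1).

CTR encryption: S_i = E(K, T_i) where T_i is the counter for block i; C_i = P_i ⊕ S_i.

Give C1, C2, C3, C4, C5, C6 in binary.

C1 = 0b00111101, C2 = 0b10010101, C3 = 0b00010100, C4 = 0b10010111, C5 = 0b11111101, C6 = 0b11111110

C1: T = 0b00100001, S = E(K, T) = 0b01000110; 0b01111011 ⊕ 0b01000110 = 0b00111101.
C2: T = 0b00100010, S = E(K, T) = 0b01000101; 0b11010000 ⊕ 0b01000101 = 0b10010101.
C3: T = 0b00100011, S = E(K, T) = 0b01000100; 0b01010000 ⊕ 0b01000100 = 0b00010100.
C4: T = 0b00100100, S = E(K, T) = 0b01000011; 0b11010100 ⊕ 0b01000011 = 0b10010111.
C5: T = 0b00100101, S = E(K, T) = 0b01000010; 0b10111111 ⊕ 0b01000010 = 0b11111101.
C6: T = 0b00100110, S = E(K, T) = 0b01000001; 0b10111111 ⊕ 0b01000001 = 0b11111110.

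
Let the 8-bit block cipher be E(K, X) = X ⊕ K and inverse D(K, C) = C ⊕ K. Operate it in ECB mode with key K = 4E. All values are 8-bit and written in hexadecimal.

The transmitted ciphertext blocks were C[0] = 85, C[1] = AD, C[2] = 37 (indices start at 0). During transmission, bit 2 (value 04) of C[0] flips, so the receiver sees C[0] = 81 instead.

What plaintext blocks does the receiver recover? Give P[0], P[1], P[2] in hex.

ECB decryption: P_i = D(K, C_i).
Only C[0] changed, to 81. In ECB, a change in C_i affects only P_i. Decrypting the received ciphertext:
P[0]: D(K, 81) = CF.
P[1]: D(K, AD) = E3.
P[2]: D(K, 37) = 79.
Blocks that differ from the original plaintext: P[0].

P[0] = CF, P[1] = E3, P[2] = 79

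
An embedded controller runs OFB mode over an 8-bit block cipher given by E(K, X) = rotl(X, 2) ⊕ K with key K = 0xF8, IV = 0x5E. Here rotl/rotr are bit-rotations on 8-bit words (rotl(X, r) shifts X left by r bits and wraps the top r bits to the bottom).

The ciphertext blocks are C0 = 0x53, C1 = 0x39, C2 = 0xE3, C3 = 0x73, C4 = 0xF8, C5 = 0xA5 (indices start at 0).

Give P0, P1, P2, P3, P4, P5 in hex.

OFB decryption: S_i = E(K, S_{i−1}) with S_{−1} = IV; P_i = C_i ⊕ S_i.
P0: S = E(K, 0x5E) = 0x81; 0x53 ⊕ 0x81 = 0xD2.
P1: S = E(K, 0x81) = 0xFE; 0x39 ⊕ 0xFE = 0xC7.
P2: S = E(K, 0xFE) = 0x03; 0xE3 ⊕ 0x03 = 0xE0.
P3: S = E(K, 0x03) = 0xF4; 0x73 ⊕ 0xF4 = 0x87.
P4: S = E(K, 0xF4) = 0x2B; 0xF8 ⊕ 0x2B = 0xD3.
P5: S = E(K, 0x2B) = 0x54; 0xA5 ⊕ 0x54 = 0xF1.

P0 = 0xD2, P1 = 0xC7, P2 = 0xE0, P3 = 0x87, P4 = 0xD3, P5 = 0xF1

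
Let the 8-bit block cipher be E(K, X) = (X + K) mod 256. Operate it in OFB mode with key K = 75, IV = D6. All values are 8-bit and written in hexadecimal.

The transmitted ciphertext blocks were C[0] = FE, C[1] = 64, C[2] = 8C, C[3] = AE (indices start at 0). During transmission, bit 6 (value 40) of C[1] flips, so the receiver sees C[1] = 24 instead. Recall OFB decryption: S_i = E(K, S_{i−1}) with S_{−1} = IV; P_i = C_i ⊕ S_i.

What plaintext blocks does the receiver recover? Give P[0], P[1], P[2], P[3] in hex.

Only C[1] changed, to 24. In OFB, a change in C_i flips the same bit in P_i only; the keystream is unaffected. Decrypting the received ciphertext:
P[0]: S = E(K, D6) = 4B; FE ⊕ 4B = B5.
P[1]: S = E(K, 4B) = C0; 24 ⊕ C0 = E4.
P[2]: S = E(K, C0) = 35; 8C ⊕ 35 = B9.
P[3]: S = E(K, 35) = AA; AE ⊕ AA = 04.
Blocks that differ from the original plaintext: P[1].

P[0] = B5, P[1] = E4, P[2] = B9, P[3] = 04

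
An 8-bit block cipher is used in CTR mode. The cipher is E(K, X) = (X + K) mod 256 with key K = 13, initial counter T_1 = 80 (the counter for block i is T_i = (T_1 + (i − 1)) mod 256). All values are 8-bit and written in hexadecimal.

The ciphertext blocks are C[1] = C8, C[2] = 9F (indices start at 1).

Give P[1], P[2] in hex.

P[1] = 5B, P[2] = 0B

CTR decryption: S_i = E(K, T_i) where T_i is the counter for block i; P_i = C_i ⊕ S_i.
P[1]: T = 80, S = E(K, T) = 93; C8 ⊕ 93 = 5B.
P[2]: T = 81, S = E(K, T) = 94; 9F ⊕ 94 = 0B.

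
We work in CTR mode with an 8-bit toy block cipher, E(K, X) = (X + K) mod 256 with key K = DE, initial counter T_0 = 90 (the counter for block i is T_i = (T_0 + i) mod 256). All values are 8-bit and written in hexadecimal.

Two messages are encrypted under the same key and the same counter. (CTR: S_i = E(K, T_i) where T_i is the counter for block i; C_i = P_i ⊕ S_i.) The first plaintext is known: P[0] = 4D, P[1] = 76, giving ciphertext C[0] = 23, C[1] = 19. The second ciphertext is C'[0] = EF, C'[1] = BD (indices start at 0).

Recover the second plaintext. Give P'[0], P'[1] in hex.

P'[0] = 81, P'[1] = D2

In CTR with a reused counter, both messages share the same keystream S_i, so C_i ⊕ C'_i = P_i ⊕ P'_i and thus P'_i = P_i ⊕ C_i ⊕ C'_i.
P'[0]: 4D ⊕ 23 ⊕ EF = 81.
P'[1]: 76 ⊕ 19 ⊕ BD = D2.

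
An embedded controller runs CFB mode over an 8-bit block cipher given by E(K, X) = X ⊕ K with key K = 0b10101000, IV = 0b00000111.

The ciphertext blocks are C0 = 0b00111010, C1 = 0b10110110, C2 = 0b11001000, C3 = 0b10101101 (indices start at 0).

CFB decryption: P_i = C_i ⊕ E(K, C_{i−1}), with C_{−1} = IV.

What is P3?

P3 = 0b11001101

P3: E(K, 0b11001000) = 0b01100000; 0b10101101 ⊕ 0b01100000 = 0b11001101.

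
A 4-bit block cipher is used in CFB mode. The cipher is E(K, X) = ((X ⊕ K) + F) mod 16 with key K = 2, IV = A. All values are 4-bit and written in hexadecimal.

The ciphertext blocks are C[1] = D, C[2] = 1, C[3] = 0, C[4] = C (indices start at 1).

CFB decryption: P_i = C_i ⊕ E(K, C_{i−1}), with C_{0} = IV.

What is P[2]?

P[2] = F

P[2]: E(K, D) = E; 1 ⊕ E = F.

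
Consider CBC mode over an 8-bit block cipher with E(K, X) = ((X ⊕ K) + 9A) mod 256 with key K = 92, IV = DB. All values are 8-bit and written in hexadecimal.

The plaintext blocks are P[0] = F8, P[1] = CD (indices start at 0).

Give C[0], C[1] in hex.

CBC encryption: C_i = E(K, P_i ⊕ C_{i−1}), with C_{−1} = IV.
C[0]: P[0] ⊕ DB = 23; E(K, 23) = 4B.
C[1]: P[1] ⊕ 4B = 86; E(K, 86) = AE.

C[0] = 4B, C[1] = AE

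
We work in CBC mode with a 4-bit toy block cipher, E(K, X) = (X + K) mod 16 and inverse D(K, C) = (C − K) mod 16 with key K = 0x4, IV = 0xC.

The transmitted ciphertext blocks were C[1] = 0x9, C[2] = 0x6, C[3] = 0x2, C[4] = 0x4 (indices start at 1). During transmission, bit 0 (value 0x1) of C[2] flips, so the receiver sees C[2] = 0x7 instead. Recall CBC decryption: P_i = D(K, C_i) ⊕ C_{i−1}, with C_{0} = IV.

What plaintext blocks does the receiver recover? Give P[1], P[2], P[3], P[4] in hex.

Only C[2] changed, to 0x7. In CBC, a change in C_i garbles P_i and flips the same bit in P_{i+1}. Decrypting the received ciphertext:
P[1]: D(K, 0x9) = 0x5; 0x5 ⊕ 0xC = 0x9.
P[2]: D(K, 0x7) = 0x3; 0x3 ⊕ 0x9 = 0xA.
P[3]: D(K, 0x2) = 0xE; 0xE ⊕ 0x7 = 0x9.
P[4]: D(K, 0x4) = 0x0; 0x0 ⊕ 0x2 = 0x2.
Blocks that differ from the original plaintext: P[2], P[3].

P[1] = 0x9, P[2] = 0xA, P[3] = 0x9, P[4] = 0x2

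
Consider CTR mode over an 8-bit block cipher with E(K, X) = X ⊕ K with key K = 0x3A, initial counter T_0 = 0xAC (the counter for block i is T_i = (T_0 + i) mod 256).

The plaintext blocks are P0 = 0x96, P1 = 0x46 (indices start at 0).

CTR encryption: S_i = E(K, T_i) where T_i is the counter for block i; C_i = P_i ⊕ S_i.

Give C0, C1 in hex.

C0: T = 0xAC, S = E(K, T) = 0x96; 0x96 ⊕ 0x96 = 0x00.
C1: T = 0xAD, S = E(K, T) = 0x97; 0x46 ⊕ 0x97 = 0xD1.

C0 = 0x00, C1 = 0xD1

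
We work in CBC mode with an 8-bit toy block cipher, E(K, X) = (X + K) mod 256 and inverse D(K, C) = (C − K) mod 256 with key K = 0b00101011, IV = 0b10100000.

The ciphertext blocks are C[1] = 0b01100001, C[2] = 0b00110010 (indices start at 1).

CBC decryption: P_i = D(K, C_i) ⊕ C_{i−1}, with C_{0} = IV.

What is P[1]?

P[1]: D(K, 0b01100001) = 0b00110110; 0b00110110 ⊕ 0b10100000 = 0b10010110.

P[1] = 0b10010110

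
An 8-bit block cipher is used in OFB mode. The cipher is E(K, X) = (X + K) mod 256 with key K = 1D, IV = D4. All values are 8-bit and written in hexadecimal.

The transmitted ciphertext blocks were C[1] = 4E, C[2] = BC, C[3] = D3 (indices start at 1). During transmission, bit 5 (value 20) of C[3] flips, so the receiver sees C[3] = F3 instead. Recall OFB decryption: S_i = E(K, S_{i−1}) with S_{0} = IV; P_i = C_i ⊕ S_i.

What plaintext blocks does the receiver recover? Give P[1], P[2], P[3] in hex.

Only C[3] changed, to F3. In OFB, a change in C_i flips the same bit in P_i only; the keystream is unaffected. Decrypting the received ciphertext:
P[1]: S = E(K, D4) = F1; 4E ⊕ F1 = BF.
P[2]: S = E(K, F1) = 0E; BC ⊕ 0E = B2.
P[3]: S = E(K, 0E) = 2B; F3 ⊕ 2B = D8.
Blocks that differ from the original plaintext: P[3].

P[1] = BF, P[2] = B2, P[3] = D8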